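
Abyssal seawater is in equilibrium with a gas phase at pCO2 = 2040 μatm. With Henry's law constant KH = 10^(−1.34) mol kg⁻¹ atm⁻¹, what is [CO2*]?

KH = 10^(−1.34) = 4.571×10^-2 mol kg⁻¹ atm⁻¹
[CO2*] = KH · pCO2 = 4.571×10^-2 × 2040×10^-6 atm = 9.32×10^-5 mol/kg

[CO2*] = 93.2 μmol/kg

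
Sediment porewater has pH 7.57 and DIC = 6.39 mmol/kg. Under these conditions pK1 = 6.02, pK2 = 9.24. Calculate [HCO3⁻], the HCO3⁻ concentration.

α₁ = 1 / (1 + [H⁺]/K1 + K2/[H⁺]) = 1 / (1 + 10^-1.55 + 10^-1.67)
   = 1 / (1 + 0.028184 + 0.021380) = 1/1.0496 = 0.9528
[HCO3⁻] = α₁ × DIC = 0.9528 × 6.39 = 6.09 mmol/kg

[HCO3⁻] = 6.09 mmol/kg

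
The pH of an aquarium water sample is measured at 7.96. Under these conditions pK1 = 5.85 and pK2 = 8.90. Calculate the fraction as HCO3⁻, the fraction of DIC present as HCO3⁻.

α₁ = 0.891

α₁ = 1 / (1 + [H⁺]/K1 + K2/[H⁺]) = 1 / (1 + 10^-2.11 + 10^-0.94)
   = 1 / (1 + 0.0077625 + 0.11482) = 1/1.1226 = 0.8908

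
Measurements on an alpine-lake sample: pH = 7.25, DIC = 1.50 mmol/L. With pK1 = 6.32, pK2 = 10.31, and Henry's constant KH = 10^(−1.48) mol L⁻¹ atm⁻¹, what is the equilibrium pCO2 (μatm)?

α₀ = 1 / (1 + K1/[H⁺] + K1K2/[H⁺]²) = 1 / (1 + 10^+0.93 + 10^-2.13)
   = 1 / (1 + 8.5114 + 0.0074131) = 1/9.5188 = 0.1051
[CO2*] = α₀ × DIC = 0.1051 × 1.50 = 0.1576 mmol/L
pCO2 = [CO2*]/KH = 1.576×10^-4 / 3.311×10^-2 = 4760 μatm

pCO2 = 4760 μatm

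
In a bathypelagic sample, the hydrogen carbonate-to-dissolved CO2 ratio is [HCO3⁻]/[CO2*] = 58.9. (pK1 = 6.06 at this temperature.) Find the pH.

From K1 = [H⁺][HCO3⁻]/[CO2*]:  pH = pK1 + log₁₀([HCO3⁻]/[CO2*])
log₁₀(58.9) = +1.770
pH = 6.06 + (+1.770) = 7.83

pH = 7.83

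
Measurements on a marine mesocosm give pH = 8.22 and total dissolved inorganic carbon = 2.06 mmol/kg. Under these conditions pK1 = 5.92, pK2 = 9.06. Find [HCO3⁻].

[HCO3⁻] = 1.79 mmol/kg

α₁ = 1 / (1 + [H⁺]/K1 + K2/[H⁺]) = 1 / (1 + 10^-2.30 + 10^-0.84)
   = 1 / (1 + 0.0050119 + 0.14454) = 1/1.1496 = 0.8699
[HCO3⁻] = α₁ × DIC = 0.8699 × 2.06 = 1.79 mmol/kg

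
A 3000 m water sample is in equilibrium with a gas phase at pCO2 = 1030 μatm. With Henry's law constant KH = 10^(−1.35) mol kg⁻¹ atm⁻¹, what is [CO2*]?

KH = 10^(−1.35) = 4.467×10^-2 mol kg⁻¹ atm⁻¹
[CO2*] = KH · pCO2 = 4.467×10^-2 × 1030×10^-6 atm = 4.60×10^-5 mol/kg

[CO2*] = 46.0 μmol/kg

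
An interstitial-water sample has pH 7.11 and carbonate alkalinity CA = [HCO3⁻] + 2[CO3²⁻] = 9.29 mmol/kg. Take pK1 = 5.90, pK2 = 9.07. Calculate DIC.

CA = [HCO3⁻] + 2[CO3²⁻] = (α₁ + 2α₂)·DIC
At pH 7.11: [H⁺]/K1 = 10^-1.21 = 0.061660, K2/[H⁺] = 10^-1.96 = 0.010965
α₁ = 1/(1 + 0.061660 + 0.010965) = 1/1.0726 = 0.9323; α₂ = α₁·K2/[H⁺] = 0.01022
α₁ + 2α₂ = 0.9527
DIC = CA / (α₁ + 2α₂) = 9.29 / 0.9527 = 9.75 mmol/kg

DIC = 9.75 mmol/kg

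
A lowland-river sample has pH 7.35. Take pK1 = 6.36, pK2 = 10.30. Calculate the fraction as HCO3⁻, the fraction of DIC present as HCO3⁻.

α₁ = 1 / (1 + [H⁺]/K1 + K2/[H⁺]) = 1 / (1 + 10^-0.99 + 10^-2.95)
   = 1 / (1 + 0.10233 + 0.0011220) = 1/1.1035 = 0.9062

α₁ = 0.906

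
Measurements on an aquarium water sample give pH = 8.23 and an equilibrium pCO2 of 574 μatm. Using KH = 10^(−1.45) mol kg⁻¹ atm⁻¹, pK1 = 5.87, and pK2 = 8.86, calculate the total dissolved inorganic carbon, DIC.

[CO2*] = KH · pCO2 = 10^(−1.45) × 574×10^-6 = 2.037×10^-5 mol/kg
α₀ = 1/(1 + K1/[H⁺] + K1K2/[H⁺]²) = 1/(1 + 10^+2.36 + 10^+1.73) = 0.003524
DIC = [CO2*]/α₀ = 2.037×10^-5 / 0.003524 = 5.78 mmol/kg

DIC = 5.78 mmol/kg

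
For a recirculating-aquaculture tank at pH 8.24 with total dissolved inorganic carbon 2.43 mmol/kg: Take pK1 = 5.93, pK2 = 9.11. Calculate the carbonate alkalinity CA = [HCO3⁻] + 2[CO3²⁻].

CA = [HCO3⁻] + 2[CO3²⁻] = (α₁ + 2α₂)·DIC
At pH 8.24: [H⁺]/K1 = 10^-2.31 = 0.0048978, K2/[H⁺] = 10^-0.87 = 0.13490
α₁ = 1/(1 + 0.0048978 + 0.13490) = 1/1.1398 = 0.8774; α₂ = α₁·K2/[H⁺] = 0.1184
α₁ + 2α₂ = 1.1141
CA = 1.1141 × 2.43 = 2.71 mmol/kg

CA = 2.71 mmol/kg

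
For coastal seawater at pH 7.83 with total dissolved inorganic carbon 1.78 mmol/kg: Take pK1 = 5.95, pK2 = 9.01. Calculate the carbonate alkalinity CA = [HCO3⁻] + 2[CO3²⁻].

CA = 1.87 mmol/kg

CA = [HCO3⁻] + 2[CO3²⁻] = (α₁ + 2α₂)·DIC
At pH 7.83: [H⁺]/K1 = 10^-1.88 = 0.013183, K2/[H⁺] = 10^-1.18 = 0.066069
α₁ = 1/(1 + 0.013183 + 0.066069) = 1/1.0793 = 0.9266; α₂ = α₁·K2/[H⁺] = 0.06122
α₁ + 2α₂ = 1.0490
CA = 1.0490 × 1.78 = 1.87 mmol/kg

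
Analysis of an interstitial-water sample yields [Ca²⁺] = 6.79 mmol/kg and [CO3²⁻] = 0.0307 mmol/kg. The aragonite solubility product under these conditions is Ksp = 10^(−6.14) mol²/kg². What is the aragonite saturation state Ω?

Ω = 0.288

Ksp = 10^(−6.14) = 7.244×10^-7
Ω = [Ca²⁺][CO3²⁻]/Ksp = (6.79×10^-3)(0.0307×10^-3) / 7.244×10^-7 = 0.288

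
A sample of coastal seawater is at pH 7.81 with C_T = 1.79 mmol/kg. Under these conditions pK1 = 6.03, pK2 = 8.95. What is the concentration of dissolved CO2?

α₀ = 1 / (1 + K1/[H⁺] + K1K2/[H⁺]²) = 1 / (1 + 10^+1.78 + 10^+0.64)
   = 1 / (1 + 60.256 + 4.3652) = 1/65.621 = 0.01524
[CO2*] = α₀ × DIC = 0.01524 × 1.79 = 0.0273 mmol/kg

[CO2*] = 0.0273 mmol/kg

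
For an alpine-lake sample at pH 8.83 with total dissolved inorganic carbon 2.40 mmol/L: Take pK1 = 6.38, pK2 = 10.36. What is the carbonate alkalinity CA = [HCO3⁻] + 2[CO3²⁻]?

CA = [HCO3⁻] + 2[CO3²⁻] = (α₁ + 2α₂)·DIC
At pH 8.83: [H⁺]/K1 = 10^-2.45 = 0.0035481, K2/[H⁺] = 10^-1.53 = 0.029512
α₁ = 1/(1 + 0.0035481 + 0.029512) = 1/1.0331 = 0.9680; α₂ = α₁·K2/[H⁺] = 0.02857
α₁ + 2α₂ = 1.0251
CA = 1.0251 × 2.40 = 2.46 mmol/L

CA = 2.46 mmol/L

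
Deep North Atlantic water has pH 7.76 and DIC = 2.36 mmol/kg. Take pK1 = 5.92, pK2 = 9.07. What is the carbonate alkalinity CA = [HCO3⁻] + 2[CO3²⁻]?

CA = 2.44 mmol/kg

CA = [HCO3⁻] + 2[CO3²⁻] = (α₁ + 2α₂)·DIC
At pH 7.76: [H⁺]/K1 = 10^-1.84 = 0.014454, K2/[H⁺] = 10^-1.31 = 0.048978
α₁ = 1/(1 + 0.014454 + 0.048978) = 1/1.0634 = 0.9404; α₂ = α₁·K2/[H⁺] = 0.04606
α₁ + 2α₂ = 1.0325
CA = 1.0325 × 2.36 = 2.44 mmol/kg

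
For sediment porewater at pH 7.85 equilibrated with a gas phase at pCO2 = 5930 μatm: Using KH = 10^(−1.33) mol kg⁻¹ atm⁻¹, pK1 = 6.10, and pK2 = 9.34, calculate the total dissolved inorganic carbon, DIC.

DIC = 16.4 mmol/kg

[CO2*] = KH · pCO2 = 10^(−1.33) × 5930×10^-6 = 2.774×10^-4 mol/kg
α₀ = 1/(1 + K1/[H⁺] + K1K2/[H⁺]²) = 1/(1 + 10^+1.75 + 10^+0.26) = 0.01693
DIC = [CO2*]/α₀ = 2.774×10^-4 / 0.01693 = 16.4 mmol/kg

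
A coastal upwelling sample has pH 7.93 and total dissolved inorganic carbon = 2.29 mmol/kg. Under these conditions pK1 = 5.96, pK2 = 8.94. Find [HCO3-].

[HCO3⁻] = 2.07 mmol/kg

α₁ = 1 / (1 + [H⁺]/K1 + K2/[H⁺]) = 1 / (1 + 10^-1.97 + 10^-1.01)
   = 1 / (1 + 0.010715 + 0.097724) = 1/1.1084 = 0.9022
[HCO3⁻] = α₁ × DIC = 0.9022 × 2.29 = 2.07 mmol/kg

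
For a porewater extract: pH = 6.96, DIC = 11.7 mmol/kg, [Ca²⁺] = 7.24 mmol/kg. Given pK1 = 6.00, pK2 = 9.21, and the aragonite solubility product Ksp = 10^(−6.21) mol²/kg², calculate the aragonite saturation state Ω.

α₂ = 1 / (1 + [H⁺]/K2 + [H⁺]²/(K1K2)) = 1 / (1 + 10^+2.25 + 10^+1.29)
   = 1 / (1 + 177.83 + 19.498) = 1/198.33 = 0.005042
[CO3²⁻] = α₂ × DIC = 0.005042 × 11.7 = 0.05899 mmol/kg
Ksp = 10^(−6.21) = 6.166×10^-7
Ω = [Ca²⁺][CO3²⁻]/Ksp = (7.24×10^-3)(5.899×10^-5) / 6.166×10^-7 = 0.693

Ω = 0.693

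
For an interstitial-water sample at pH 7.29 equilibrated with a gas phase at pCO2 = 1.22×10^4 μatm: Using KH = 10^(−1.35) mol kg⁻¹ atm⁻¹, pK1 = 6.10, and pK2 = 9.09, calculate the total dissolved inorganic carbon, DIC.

[CO2*] = KH · pCO2 = 10^(−1.35) × 1.22×10^4×10^-6 = 5.450×10^-4 mol/kg
α₀ = 1/(1 + K1/[H⁺] + K1K2/[H⁺]²) = 1/(1 + 10^+1.19 + 10^-0.61) = 0.05976
DIC = [CO2*]/α₀ = 5.450×10^-4 / 0.05976 = 9.12 mmol/kg

DIC = 9.12 mmol/kg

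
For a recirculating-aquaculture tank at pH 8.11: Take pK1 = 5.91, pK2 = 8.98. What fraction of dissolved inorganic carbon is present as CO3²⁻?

α₂ = 1 / (1 + [H⁺]/K2 + [H⁺]²/(K1K2)) = 1 / (1 + 10^+0.87 + 10^-1.33)
   = 1 / (1 + 7.4131 + 0.046774) = 1/8.4599 = 0.1182

α₂ = 0.118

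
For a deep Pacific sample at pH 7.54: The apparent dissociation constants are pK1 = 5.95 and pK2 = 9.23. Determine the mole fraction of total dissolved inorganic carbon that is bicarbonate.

α₁ = 0.956

α₁ = 1 / (1 + [H⁺]/K1 + K2/[H⁺]) = 1 / (1 + 10^-1.59 + 10^-1.69)
   = 1 / (1 + 0.025704 + 0.020417) = 1/1.0461 = 0.9559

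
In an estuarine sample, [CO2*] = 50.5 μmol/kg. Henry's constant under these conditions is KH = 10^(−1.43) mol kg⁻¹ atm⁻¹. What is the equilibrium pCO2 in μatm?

pCO2 = 1360 μatm

KH = 10^(−1.43) = 3.715×10^-2 mol kg⁻¹ atm⁻¹
pCO2 = [CO2*]/KH = 50.5×10^-6 / 3.715×10^-2 = 1.36×10^-3 atm = 1360 μatm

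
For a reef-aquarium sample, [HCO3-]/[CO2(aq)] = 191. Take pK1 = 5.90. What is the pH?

pH = 8.18

From K1 = [H⁺][HCO3-]/[CO2(aq)]:  pH = pK1 + log₁₀([HCO3-]/[CO2(aq)])
log₁₀(191) = +2.281
pH = 5.90 + (+2.281) = 8.18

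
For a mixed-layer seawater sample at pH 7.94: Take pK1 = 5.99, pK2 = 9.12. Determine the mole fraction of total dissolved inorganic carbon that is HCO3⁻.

α₁ = 0.928

α₁ = 1 / (1 + [H⁺]/K1 + K2/[H⁺]) = 1 / (1 + 10^-1.95 + 10^-1.18)
   = 1 / (1 + 0.011220 + 0.066069) = 1/1.0773 = 0.9283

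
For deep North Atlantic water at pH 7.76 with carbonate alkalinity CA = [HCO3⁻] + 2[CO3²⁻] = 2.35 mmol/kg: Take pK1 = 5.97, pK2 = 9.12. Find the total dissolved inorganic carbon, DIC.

DIC = 2.29 mmol/kg

CA = [HCO3⁻] + 2[CO3²⁻] = (α₁ + 2α₂)·DIC
At pH 7.76: [H⁺]/K1 = 10^-1.79 = 0.016218, K2/[H⁺] = 10^-1.36 = 0.043652
α₁ = 1/(1 + 0.016218 + 0.043652) = 1/1.0599 = 0.9435; α₂ = α₁·K2/[H⁺] = 0.04119
α₁ + 2α₂ = 1.0259
DIC = CA / (α₁ + 2α₂) = 2.35 / 1.0259 = 2.29 mmol/kg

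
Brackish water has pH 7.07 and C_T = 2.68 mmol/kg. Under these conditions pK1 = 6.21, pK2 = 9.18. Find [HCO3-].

α₁ = 1 / (1 + [H⁺]/K1 + K2/[H⁺]) = 1 / (1 + 10^-0.86 + 10^-2.11)
   = 1 / (1 + 0.13804 + 0.0077625) = 1/1.1458 = 0.8728
[HCO3⁻] = α₁ × DIC = 0.8728 × 2.68 = 2.34 mmol/kg

[HCO3⁻] = 2.34 mmol/kg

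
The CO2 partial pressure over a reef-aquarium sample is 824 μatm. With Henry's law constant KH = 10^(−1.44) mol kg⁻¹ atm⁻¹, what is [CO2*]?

KH = 10^(−1.44) = 3.631×10^-2 mol kg⁻¹ atm⁻¹
[CO2*] = KH · pCO2 = 3.631×10^-2 × 824×10^-6 atm = 2.99×10^-5 mol/kg

[CO2*] = 29.9 μmol/kg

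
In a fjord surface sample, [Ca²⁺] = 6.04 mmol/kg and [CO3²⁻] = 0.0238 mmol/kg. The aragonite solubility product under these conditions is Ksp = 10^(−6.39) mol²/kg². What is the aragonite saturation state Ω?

Ksp = 10^(−6.39) = 4.074×10^-7
Ω = [Ca²⁺][CO3²⁻]/Ksp = (6.04×10^-3)(0.0238×10^-3) / 4.074×10^-7 = 0.353

Ω = 0.353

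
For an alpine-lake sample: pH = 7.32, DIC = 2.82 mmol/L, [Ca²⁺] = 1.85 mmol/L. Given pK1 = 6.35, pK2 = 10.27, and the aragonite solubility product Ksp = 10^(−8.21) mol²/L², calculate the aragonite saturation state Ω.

α₂ = 1 / (1 + [H⁺]/K2 + [H⁺]²/(K1K2)) = 1 / (1 + 10^+2.95 + 10^+1.98)
   = 1 / (1 + 891.25 + 95.499) = 1/987.75 = 0.001012
[CO3²⁻] = α₂ × DIC = 0.001012 × 2.82 = 0.002855 mmol/L = 2.855 μmol/L
Ksp = 10^(−8.21) = 6.166×10^-9
Ω = [Ca²⁺][CO3²⁻]/Ksp = (1.85×10^-3)(2.855×10^-6) / 6.166×10^-9 = 0.857

Ω = 0.857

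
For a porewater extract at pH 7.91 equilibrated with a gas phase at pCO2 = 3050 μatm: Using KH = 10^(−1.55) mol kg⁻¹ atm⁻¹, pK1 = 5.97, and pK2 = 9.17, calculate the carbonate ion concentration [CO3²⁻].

[CO2*] = KH · pCO2 = 10^(−1.55) × 3050×10^-6 = 8.596×10^-5 mol/kg
α₀ = 1/(1 + K1/[H⁺] + K1K2/[H⁺]²) = 1/(1 + 10^+1.94 + 10^+0.68) = 0.01077
DIC = [CO2*]/α₀ = 8.596×10^-5 / 0.01077 = 7.984 mmol/kg
[CO3²⁻] = α₂·DIC; α₂ = 0.05153, so [CO3²⁻] = 0.05153 × 7.984 = 0.411 mmol/kg

[CO3²⁻] = 0.411 mmol/kg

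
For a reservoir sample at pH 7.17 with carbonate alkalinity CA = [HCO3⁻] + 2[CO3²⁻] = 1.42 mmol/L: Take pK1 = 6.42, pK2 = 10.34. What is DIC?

DIC = 1.67 mmol/L

CA = [HCO3⁻] + 2[CO3²⁻] = (α₁ + 2α₂)·DIC
At pH 7.17: [H⁺]/K1 = 10^-0.75 = 0.17783, K2/[H⁺] = 10^-3.17 = 0.00067608
α₁ = 1/(1 + 0.17783 + 0.00067608) = 1/1.1785 = 0.8485; α₂ = α₁·K2/[H⁺] = 0.0005737
α₁ + 2α₂ = 0.8497
DIC = CA / (α₁ + 2α₂) = 1.42 / 0.8497 = 1.67 mmol/L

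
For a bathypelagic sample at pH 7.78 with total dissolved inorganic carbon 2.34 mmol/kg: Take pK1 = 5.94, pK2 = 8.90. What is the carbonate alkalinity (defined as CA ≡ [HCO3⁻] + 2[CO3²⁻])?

CA = 2.47 mmol/kg

CA = [HCO3⁻] + 2[CO3²⁻] = (α₁ + 2α₂)·DIC
At pH 7.78: [H⁺]/K1 = 10^-1.84 = 0.014454, K2/[H⁺] = 10^-1.12 = 0.075858
α₁ = 1/(1 + 0.014454 + 0.075858) = 1/1.0903 = 0.9172; α₂ = α₁·K2/[H⁺] = 0.06957
α₁ + 2α₂ = 1.0563
CA = 1.0563 × 2.34 = 2.47 mmol/kg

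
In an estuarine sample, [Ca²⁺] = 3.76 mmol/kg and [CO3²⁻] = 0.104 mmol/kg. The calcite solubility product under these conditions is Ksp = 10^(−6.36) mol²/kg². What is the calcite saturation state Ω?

Ksp = 10^(−6.36) = 4.365×10^-7
Ω = [Ca²⁺][CO3²⁻]/Ksp = (3.76×10^-3)(0.104×10^-3) / 4.365×10^-7 = 0.896

Ω = 0.896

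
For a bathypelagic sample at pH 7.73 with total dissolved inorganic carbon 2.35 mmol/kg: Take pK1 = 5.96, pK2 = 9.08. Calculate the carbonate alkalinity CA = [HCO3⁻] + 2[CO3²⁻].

CA = 2.41 mmol/kg

CA = [HCO3⁻] + 2[CO3²⁻] = (α₁ + 2α₂)·DIC
At pH 7.73: [H⁺]/K1 = 10^-1.77 = 0.016982, K2/[H⁺] = 10^-1.35 = 0.044668
α₁ = 1/(1 + 0.016982 + 0.044668) = 1/1.0617 = 0.9419; α₂ = α₁·K2/[H⁺] = 0.04207
α₁ + 2α₂ = 1.0261
CA = 1.0261 × 2.35 = 2.41 mmol/kg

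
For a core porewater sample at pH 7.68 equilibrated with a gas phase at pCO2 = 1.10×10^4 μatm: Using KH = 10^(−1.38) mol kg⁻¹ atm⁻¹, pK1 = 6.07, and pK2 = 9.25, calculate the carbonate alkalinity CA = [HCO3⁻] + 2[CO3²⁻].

CA = 19.7 mmol/kg

[CO2*] = KH · pCO2 = 10^(−1.38) × 1.10×10^4×10^-6 = 4.586×10^-4 mol/kg
α₀ = 1/(1 + K1/[H⁺] + K1K2/[H⁺]²) = 1/(1 + 10^+1.61 + 10^+0.04) = 0.02335
DIC = [CO2*]/α₀ = 4.586×10^-4 / 0.02335 = 19.64 mmol/kg
CA = (α₁ + 2α₂)·DIC = (0.9511 + 2×0.02560) × 19.64 = 19.7 mmol/kg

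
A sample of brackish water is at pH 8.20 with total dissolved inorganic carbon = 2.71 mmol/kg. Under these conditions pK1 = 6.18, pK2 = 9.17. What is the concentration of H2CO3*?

[CO2*] = 0.0232 mmol/kg

α₀ = 1 / (1 + K1/[H⁺] + K1K2/[H⁺]²) = 1 / (1 + 10^+2.02 + 10^+1.05)
   = 1 / (1 + 104.71 + 11.220) = 1/116.93 = 0.008552
[CO2*] = α₀ × DIC = 0.008552 × 2.71 = 0.0232 mmol/kg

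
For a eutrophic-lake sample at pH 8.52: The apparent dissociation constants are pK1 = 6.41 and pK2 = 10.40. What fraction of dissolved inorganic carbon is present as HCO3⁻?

α₁ = 1 / (1 + [H⁺]/K1 + K2/[H⁺]) = 1 / (1 + 10^-2.11 + 10^-1.88)
   = 1 / (1 + 0.0077625 + 0.013183) = 1/1.0209 = 0.9795

α₁ = 0.979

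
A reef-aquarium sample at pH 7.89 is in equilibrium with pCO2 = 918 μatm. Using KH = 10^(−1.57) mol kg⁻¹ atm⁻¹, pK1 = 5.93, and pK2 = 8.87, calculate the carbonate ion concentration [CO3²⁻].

[CO3²⁻] = 0.236 mmol/kg

[CO2*] = KH · pCO2 = 10^(−1.57) × 918×10^-6 = 2.471×10^-5 mol/kg
α₀ = 1/(1 + K1/[H⁺] + K1K2/[H⁺]²) = 1/(1 + 10^+1.96 + 10^+0.98) = 0.009828
DIC = [CO2*]/α₀ = 2.471×10^-5 / 0.009828 = 2.514 mmol/kg
[CO3²⁻] = α₂·DIC; α₂ = 0.09386, so [CO3²⁻] = 0.09386 × 2.514 = 0.236 mmol/kg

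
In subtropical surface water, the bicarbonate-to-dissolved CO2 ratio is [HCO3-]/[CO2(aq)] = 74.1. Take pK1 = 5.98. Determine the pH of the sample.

From K1 = [H⁺][HCO3-]/[CO2(aq)]:  pH = pK1 + log₁₀([HCO3-]/[CO2(aq)])
log₁₀(74.1) = +1.870
pH = 5.98 + (+1.870) = 7.85

pH = 7.85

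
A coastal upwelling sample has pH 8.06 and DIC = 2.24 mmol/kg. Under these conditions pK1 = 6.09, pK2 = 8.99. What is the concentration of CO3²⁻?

[CO3²⁻] = 0.233 mmol/kg

α₂ = 1 / (1 + [H⁺]/K2 + [H⁺]²/(K1K2)) = 1 / (1 + 10^+0.93 + 10^-1.04)
   = 1 / (1 + 8.5114 + 0.091201) = 1/9.6026 = 0.1041
[CO3²⁻] = α₂ × DIC = 0.1041 × 2.24 = 0.233 mmol/kg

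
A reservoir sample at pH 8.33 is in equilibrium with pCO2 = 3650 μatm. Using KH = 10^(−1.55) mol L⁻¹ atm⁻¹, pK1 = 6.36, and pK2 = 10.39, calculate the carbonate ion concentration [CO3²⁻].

[CO3²⁻] = 0.0836 mmol/L

[CO2*] = KH · pCO2 = 10^(−1.55) × 3650×10^-6 = 1.029×10^-4 mol/L
α₀ = 1/(1 + K1/[H⁺] + K1K2/[H⁺]²) = 1/(1 + 10^+1.97 + 10^-0.09) = 0.01051
DIC = [CO2*]/α₀ = 1.029×10^-4 / 0.01051 = 9.787 mmol/L
[CO3²⁻] = α₂·DIC; α₂ = 0.008544, so [CO3²⁻] = 0.008544 × 9.787 = 0.0836 mmol/L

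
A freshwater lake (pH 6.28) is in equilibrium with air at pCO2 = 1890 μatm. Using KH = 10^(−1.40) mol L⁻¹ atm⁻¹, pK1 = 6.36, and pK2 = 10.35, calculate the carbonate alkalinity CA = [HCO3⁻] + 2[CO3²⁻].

CA = 0.0626 mmol/L

[CO2*] = KH · pCO2 = 10^(−1.40) × 1890×10^-6 = 7.524×10^-5 mol/L
α₀ = 1/(1 + K1/[H⁺] + K1K2/[H⁺]²) = 1/(1 + 10^-0.08 + 10^-4.15) = 0.5459
DIC = [CO2*]/α₀ = 7.524×10^-5 / 0.5459 = 0.1378 mmol/L
CA = (α₁ + 2α₂)·DIC = (0.4541 + 2×3.865×10^-5) × 0.1378 = 0.0626 mmol/L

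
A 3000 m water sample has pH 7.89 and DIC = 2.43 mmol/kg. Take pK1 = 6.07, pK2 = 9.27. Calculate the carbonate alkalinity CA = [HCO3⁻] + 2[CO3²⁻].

CA = 2.49 mmol/kg

CA = [HCO3⁻] + 2[CO3²⁻] = (α₁ + 2α₂)·DIC
At pH 7.89: [H⁺]/K1 = 10^-1.82 = 0.015136, K2/[H⁺] = 10^-1.38 = 0.041687
α₁ = 1/(1 + 0.015136 + 0.041687) = 1/1.0568 = 0.9462; α₂ = α₁·K2/[H⁺] = 0.03945
α₁ + 2α₂ = 1.0251
CA = 1.0251 × 2.43 = 2.49 mmol/kg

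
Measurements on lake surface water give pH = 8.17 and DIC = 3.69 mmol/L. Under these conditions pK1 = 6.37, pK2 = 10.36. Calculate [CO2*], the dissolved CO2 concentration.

[CO2*] = 0.0572 mmol/L

α₀ = 1 / (1 + K1/[H⁺] + K1K2/[H⁺]²) = 1 / (1 + 10^+1.80 + 10^-0.39)
   = 1 / (1 + 63.096 + 0.40738) = 1/64.503 = 0.01550
[CO2*] = α₀ × DIC = 0.01550 × 3.69 = 0.0572 mmol/L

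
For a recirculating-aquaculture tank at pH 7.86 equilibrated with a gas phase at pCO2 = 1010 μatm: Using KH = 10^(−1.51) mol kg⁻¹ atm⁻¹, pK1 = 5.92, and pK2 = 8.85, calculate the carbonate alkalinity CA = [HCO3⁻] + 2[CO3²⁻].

[CO2*] = KH · pCO2 = 10^(−1.51) × 1010×10^-6 = 3.121×10^-5 mol/kg
α₀ = 1/(1 + K1/[H⁺] + K1K2/[H⁺]²) = 1/(1 + 10^+1.94 + 10^+0.95) = 0.01031
DIC = [CO2*]/α₀ = 3.121×10^-5 / 0.01031 = 3.028 mmol/kg
CA = (α₁ + 2α₂)·DIC = (0.8978 + 2×0.09187) × 3.028 = 3.27 mmol/kg

CA = 3.27 mmol/kg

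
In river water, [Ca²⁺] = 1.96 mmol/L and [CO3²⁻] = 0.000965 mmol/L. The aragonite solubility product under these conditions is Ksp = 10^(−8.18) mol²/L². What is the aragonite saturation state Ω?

Ω = 0.286

Ksp = 10^(−8.18) = 6.607×10^-9
Ω = [Ca²⁺][CO3²⁻]/Ksp = (1.96×10^-3)(0.000965×10^-3) / 6.607×10^-9 = 0.286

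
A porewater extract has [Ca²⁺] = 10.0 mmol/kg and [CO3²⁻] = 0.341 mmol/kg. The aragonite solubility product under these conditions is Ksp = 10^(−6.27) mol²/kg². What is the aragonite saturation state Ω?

Ω = 6.35

Ksp = 10^(−6.27) = 5.370×10^-7
Ω = [Ca²⁺][CO3²⁻]/Ksp = (10.0×10^-3)(0.341×10^-3) / 5.370×10^-7 = 6.35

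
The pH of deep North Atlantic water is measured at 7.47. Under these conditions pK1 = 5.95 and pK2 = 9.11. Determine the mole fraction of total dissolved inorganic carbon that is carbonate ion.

α₂ = 0.0218

α₂ = 1 / (1 + [H⁺]/K2 + [H⁺]²/(K1K2)) = 1 / (1 + 10^+1.64 + 10^+0.12)
   = 1 / (1 + 43.652 + 1.3183) = 1/45.970 = 0.02175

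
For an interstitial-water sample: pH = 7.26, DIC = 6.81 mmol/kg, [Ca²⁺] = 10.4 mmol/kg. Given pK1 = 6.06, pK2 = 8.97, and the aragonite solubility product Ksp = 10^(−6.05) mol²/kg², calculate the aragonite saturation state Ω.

α₂ = 1 / (1 + [H⁺]/K2 + [H⁺]²/(K1K2)) = 1 / (1 + 10^+1.71 + 10^+0.51)
   = 1 / (1 + 51.286 + 3.2359) = 1/55.522 = 0.01801
[CO3²⁻] = α₂ × DIC = 0.01801 × 6.81 = 0.1227 mmol/kg
Ksp = 10^(−6.05) = 8.913×10^-7
Ω = [Ca²⁺][CO3²⁻]/Ksp = (10.4×10^-3)(1.227×10^-4) / 8.913×10^-7 = 1.43

Ω = 1.43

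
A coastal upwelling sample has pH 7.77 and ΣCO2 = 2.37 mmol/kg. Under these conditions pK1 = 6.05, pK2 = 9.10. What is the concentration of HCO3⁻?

[HCO3⁻] = 2.22 mmol/kg

α₁ = 1 / (1 + [H⁺]/K1 + K2/[H⁺]) = 1 / (1 + 10^-1.72 + 10^-1.33)
   = 1 / (1 + 0.019055 + 0.046774) = 1/1.0658 = 0.9382
[HCO3⁻] = α₁ × DIC = 0.9382 × 2.37 = 2.22 mmol/kg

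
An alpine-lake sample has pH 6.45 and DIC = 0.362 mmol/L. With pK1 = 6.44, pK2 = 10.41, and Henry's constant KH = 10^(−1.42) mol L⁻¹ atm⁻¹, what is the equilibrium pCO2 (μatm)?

pCO2 = 4710 μatm

α₀ = 1 / (1 + K1/[H⁺] + K1K2/[H⁺]²) = 1 / (1 + 10^+0.01 + 10^-3.95)
   = 1 / (1 + 1.0233 + 0.00011220) = 1/2.0234 = 0.4942
[CO2*] = α₀ × DIC = 0.4942 × 0.362 = 0.1789 mmol/L
pCO2 = [CO2*]/KH = 1.789×10^-4 / 3.802×10^-2 = 4710 μatm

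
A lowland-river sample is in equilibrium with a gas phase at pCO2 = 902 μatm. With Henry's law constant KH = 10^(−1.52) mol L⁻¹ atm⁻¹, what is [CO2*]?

KH = 10^(−1.52) = 3.020×10^-2 mol L⁻¹ atm⁻¹
[CO2*] = KH · pCO2 = 3.020×10^-2 × 902×10^-6 atm = 2.72×10^-5 mol/L

[CO2*] = 27.2 μmol/L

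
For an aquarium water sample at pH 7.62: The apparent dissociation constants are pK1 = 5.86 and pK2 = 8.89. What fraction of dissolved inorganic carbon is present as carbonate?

α₂ = 0.0501

α₂ = 1 / (1 + [H⁺]/K2 + [H⁺]²/(K1K2)) = 1 / (1 + 10^+1.27 + 10^-0.49)
   = 1 / (1 + 18.621 + 0.32359) = 1/19.944 = 0.05014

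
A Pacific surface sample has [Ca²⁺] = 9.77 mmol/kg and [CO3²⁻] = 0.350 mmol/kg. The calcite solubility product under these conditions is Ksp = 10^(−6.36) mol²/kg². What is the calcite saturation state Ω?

Ω = 7.83

Ksp = 10^(−6.36) = 4.365×10^-7
Ω = [Ca²⁺][CO3²⁻]/Ksp = (9.77×10^-3)(0.350×10^-3) / 4.365×10^-7 = 7.83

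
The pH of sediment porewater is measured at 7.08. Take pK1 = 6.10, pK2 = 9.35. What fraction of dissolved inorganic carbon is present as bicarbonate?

α₁ = 1 / (1 + [H⁺]/K1 + K2/[H⁺]) = 1 / (1 + 10^-0.98 + 10^-2.27)
   = 1 / (1 + 0.10471 + 0.0053703) = 1/1.1101 = 0.9008

α₁ = 0.901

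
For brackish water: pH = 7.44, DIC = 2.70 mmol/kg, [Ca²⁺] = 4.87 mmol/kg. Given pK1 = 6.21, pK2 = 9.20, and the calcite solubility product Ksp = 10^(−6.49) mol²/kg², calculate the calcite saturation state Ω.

Ω = 0.656

α₂ = 1 / (1 + [H⁺]/K2 + [H⁺]²/(K1K2)) = 1 / (1 + 10^+1.76 + 10^+0.53)
   = 1 / (1 + 57.544 + 3.3884) = 1/61.932 = 0.01615
[CO3²⁻] = α₂ × DIC = 0.01615 × 2.70 = 0.04360 mmol/kg
Ksp = 10^(−6.49) = 3.236×10^-7
Ω = [Ca²⁺][CO3²⁻]/Ksp = (4.87×10^-3)(4.360×10^-5) / 3.236×10^-7 = 0.656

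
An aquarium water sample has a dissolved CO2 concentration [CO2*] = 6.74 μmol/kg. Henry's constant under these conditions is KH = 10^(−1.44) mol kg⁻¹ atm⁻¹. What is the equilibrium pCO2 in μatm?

pCO2 = 186 μatm

KH = 10^(−1.44) = 3.631×10^-2 mol kg⁻¹ atm⁻¹
pCO2 = [CO2*]/KH = 6.74×10^-6 / 3.631×10^-2 = 1.86×10^-4 atm = 186 μatm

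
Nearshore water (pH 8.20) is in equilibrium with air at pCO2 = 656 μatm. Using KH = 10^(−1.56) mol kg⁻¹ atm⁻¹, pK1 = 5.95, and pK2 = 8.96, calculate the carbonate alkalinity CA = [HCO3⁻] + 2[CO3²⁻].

CA = 4.33 mmol/kg

[CO2*] = KH · pCO2 = 10^(−1.56) × 656×10^-6 = 1.807×10^-5 mol/kg
α₀ = 1/(1 + K1/[H⁺] + K1K2/[H⁺]²) = 1/(1 + 10^+2.25 + 10^+1.49) = 0.004768
DIC = [CO2*]/α₀ = 1.807×10^-5 / 0.004768 = 3.789 mmol/kg
CA = (α₁ + 2α₂)·DIC = (0.8479 + 2×0.1473) × 3.789 = 4.33 mmol/kg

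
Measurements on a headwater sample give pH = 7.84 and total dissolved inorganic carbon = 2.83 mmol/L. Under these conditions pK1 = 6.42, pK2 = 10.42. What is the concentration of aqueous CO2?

[CO2*] = 0.103 mmol/L

α₀ = 1 / (1 + K1/[H⁺] + K1K2/[H⁺]²) = 1 / (1 + 10^+1.42 + 10^-1.16)
   = 1 / (1 + 26.303 + 0.069183) = 1/27.372 = 0.03653
[CO2*] = α₀ × DIC = 0.03653 × 2.83 = 0.103 mmol/L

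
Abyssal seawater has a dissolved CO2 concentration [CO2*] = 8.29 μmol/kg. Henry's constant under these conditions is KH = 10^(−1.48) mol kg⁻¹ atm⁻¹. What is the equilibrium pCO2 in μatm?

KH = 10^(−1.48) = 3.311×10^-2 mol kg⁻¹ atm⁻¹
pCO2 = [CO2*]/KH = 8.29×10^-6 / 3.311×10^-2 = 2.50×10^-4 atm = 250 μatm

pCO2 = 250 μatm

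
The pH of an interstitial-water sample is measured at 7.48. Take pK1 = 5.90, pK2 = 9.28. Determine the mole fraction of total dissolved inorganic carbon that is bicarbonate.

α₁ = 1 / (1 + [H⁺]/K1 + K2/[H⁺]) = 1 / (1 + 10^-1.58 + 10^-1.80)
   = 1 / (1 + 0.026303 + 0.015849) = 1/1.0422 = 0.9596

α₁ = 0.960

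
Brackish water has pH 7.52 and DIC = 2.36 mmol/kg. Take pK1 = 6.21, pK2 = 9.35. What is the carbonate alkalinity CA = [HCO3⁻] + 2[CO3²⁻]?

CA = [HCO3⁻] + 2[CO3²⁻] = (α₁ + 2α₂)·DIC
At pH 7.52: [H⁺]/K1 = 10^-1.31 = 0.048978, K2/[H⁺] = 10^-1.83 = 0.014791
α₁ = 1/(1 + 0.048978 + 0.014791) = 1/1.0638 = 0.9401; α₂ = α₁·K2/[H⁺] = 0.01390
α₁ + 2α₂ = 0.9679
CA = 0.9679 × 2.36 = 2.28 mmol/kg

CA = 2.28 mmol/kg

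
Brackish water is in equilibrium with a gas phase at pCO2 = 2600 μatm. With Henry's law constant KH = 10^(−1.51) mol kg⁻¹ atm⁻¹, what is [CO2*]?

KH = 10^(−1.51) = 3.090×10^-2 mol kg⁻¹ atm⁻¹
[CO2*] = KH · pCO2 = 3.090×10^-2 × 2600×10^-6 atm = 8.03×10^-5 mol/kg

[CO2*] = 80.3 μmol/kg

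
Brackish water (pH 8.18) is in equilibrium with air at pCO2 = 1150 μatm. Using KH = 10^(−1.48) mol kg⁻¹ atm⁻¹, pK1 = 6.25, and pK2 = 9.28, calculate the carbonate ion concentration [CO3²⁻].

[CO2*] = KH · pCO2 = 10^(−1.48) × 1150×10^-6 = 3.808×10^-5 mol/kg
α₀ = 1/(1 + K1/[H⁺] + K1K2/[H⁺]²) = 1/(1 + 10^+1.93 + 10^+0.83) = 0.01077
DIC = [CO2*]/α₀ = 3.808×10^-5 / 0.01077 = 3.537 mmol/kg
[CO3²⁻] = α₂·DIC; α₂ = 0.07280, so [CO3²⁻] = 0.07280 × 3.537 = 0.257 mmol/kg

[CO3²⁻] = 0.257 mmol/kg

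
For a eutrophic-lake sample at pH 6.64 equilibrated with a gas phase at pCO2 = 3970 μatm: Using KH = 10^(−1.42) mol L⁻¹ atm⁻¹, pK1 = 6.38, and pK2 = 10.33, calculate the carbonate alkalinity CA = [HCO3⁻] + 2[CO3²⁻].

[CO2*] = KH · pCO2 = 10^(−1.42) × 3970×10^-6 = 1.509×10^-4 mol/L
α₀ = 1/(1 + K1/[H⁺] + K1K2/[H⁺]²) = 1/(1 + 10^+0.26 + 10^-3.43) = 0.3546
DIC = [CO2*]/α₀ = 1.509×10^-4 / 0.3546 = 0.4256 mmol/L
CA = (α₁ + 2α₂)·DIC = (0.6453 + 2×0.0001317) × 0.4256 = 0.275 mmol/L

CA = 0.275 mmol/L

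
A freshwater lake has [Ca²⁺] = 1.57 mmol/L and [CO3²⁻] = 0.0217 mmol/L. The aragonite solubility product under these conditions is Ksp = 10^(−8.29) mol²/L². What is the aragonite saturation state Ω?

Ksp = 10^(−8.29) = 5.129×10^-9
Ω = [Ca²⁺][CO3²⁻]/Ksp = (1.57×10^-3)(0.0217×10^-3) / 5.129×10^-9 = 6.64

Ω = 6.64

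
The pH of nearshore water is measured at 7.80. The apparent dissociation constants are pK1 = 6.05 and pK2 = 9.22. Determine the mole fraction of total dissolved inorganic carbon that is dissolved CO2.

α₀ = 0.0168

α₀ = 1 / (1 + K1/[H⁺] + K1K2/[H⁺]²) = 1 / (1 + 10^+1.75 + 10^+0.33)
   = 1 / (1 + 56.234 + 2.1380) = 1/59.372 = 0.01684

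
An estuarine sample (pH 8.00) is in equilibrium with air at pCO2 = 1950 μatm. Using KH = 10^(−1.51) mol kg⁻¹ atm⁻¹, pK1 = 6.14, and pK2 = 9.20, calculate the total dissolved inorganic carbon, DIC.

DIC = 4.70 mmol/kg

[CO2*] = KH · pCO2 = 10^(−1.51) × 1950×10^-6 = 6.026×10^-5 mol/kg
α₀ = 1/(1 + K1/[H⁺] + K1K2/[H⁺]²) = 1/(1 + 10^+1.86 + 10^+0.66) = 0.01282
DIC = [CO2*]/α₀ = 6.026×10^-5 / 0.01282 = 4.70 mmol/kg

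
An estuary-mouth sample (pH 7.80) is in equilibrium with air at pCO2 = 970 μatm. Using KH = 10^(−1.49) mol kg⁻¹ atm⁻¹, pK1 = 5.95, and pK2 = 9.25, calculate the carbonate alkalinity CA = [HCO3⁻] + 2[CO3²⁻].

CA = 2.38 mmol/kg

[CO2*] = KH · pCO2 = 10^(−1.49) × 970×10^-6 = 3.139×10^-5 mol/kg
α₀ = 1/(1 + K1/[H⁺] + K1K2/[H⁺]²) = 1/(1 + 10^+1.85 + 10^+0.40) = 0.01346
DIC = [CO2*]/α₀ = 3.139×10^-5 / 0.01346 = 2.332 mmol/kg
CA = (α₁ + 2α₂)·DIC = (0.9527 + 2×0.03380) × 2.332 = 2.38 mmol/kg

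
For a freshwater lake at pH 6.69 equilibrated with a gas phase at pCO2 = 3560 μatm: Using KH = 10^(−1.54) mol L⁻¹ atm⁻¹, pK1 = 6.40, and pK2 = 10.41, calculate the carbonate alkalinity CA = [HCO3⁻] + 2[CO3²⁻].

[CO2*] = KH · pCO2 = 10^(−1.54) × 3560×10^-6 = 1.027×10^-4 mol/L
α₀ = 1/(1 + K1/[H⁺] + K1K2/[H⁺]²) = 1/(1 + 10^+0.29 + 10^-3.43) = 0.3390
DIC = [CO2*]/α₀ = 1.027×10^-4 / 0.3390 = 0.3029 mmol/L
CA = (α₁ + 2α₂)·DIC = (0.6609 + 2×0.0001259) × 0.3029 = 0.200 mmol/L

CA = 0.200 mmol/L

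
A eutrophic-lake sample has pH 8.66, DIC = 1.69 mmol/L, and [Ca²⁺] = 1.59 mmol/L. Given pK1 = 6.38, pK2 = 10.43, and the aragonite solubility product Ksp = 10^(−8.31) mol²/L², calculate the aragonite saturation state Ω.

Ω = 9.11

α₂ = 1 / (1 + [H⁺]/K2 + [H⁺]²/(K1K2)) = 1 / (1 + 10^+1.77 + 10^-0.51)
   = 1 / (1 + 58.884 + 0.30903) = 1/60.193 = 0.01661
[CO3²⁻] = α₂ × DIC = 0.01661 × 1.69 = 0.02808 mmol/L
Ksp = 10^(−8.31) = 4.898×10^-9
Ω = [Ca²⁺][CO3²⁻]/Ksp = (1.59×10^-3)(2.808×10^-5) / 4.898×10^-9 = 9.11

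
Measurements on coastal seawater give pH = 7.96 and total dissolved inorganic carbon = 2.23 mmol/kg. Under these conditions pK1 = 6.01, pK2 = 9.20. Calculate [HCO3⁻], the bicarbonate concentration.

[HCO3⁻] = 2.09 mmol/kg

α₁ = 1 / (1 + [H⁺]/K1 + K2/[H⁺]) = 1 / (1 + 10^-1.95 + 10^-1.24)
   = 1 / (1 + 0.011220 + 0.057544) = 1/1.0688 = 0.9357
[HCO3⁻] = α₁ × DIC = 0.9357 × 2.23 = 2.09 mmol/kg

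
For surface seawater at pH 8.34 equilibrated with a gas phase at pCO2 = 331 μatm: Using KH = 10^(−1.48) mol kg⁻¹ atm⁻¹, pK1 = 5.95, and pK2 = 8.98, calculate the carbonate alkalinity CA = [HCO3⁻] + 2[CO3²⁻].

[CO2*] = KH · pCO2 = 10^(−1.48) × 331×10^-6 = 1.096×10^-5 mol/kg
α₀ = 1/(1 + K1/[H⁺] + K1K2/[H⁺]²) = 1/(1 + 10^+2.39 + 10^+1.75) = 0.003304
DIC = [CO2*]/α₀ = 1.096×10^-5 / 0.003304 = 3.318 mmol/kg
CA = (α₁ + 2α₂)·DIC = (0.8109 + 2×0.1858) × 3.318 = 3.92 mmol/kg

CA = 3.92 mmol/kg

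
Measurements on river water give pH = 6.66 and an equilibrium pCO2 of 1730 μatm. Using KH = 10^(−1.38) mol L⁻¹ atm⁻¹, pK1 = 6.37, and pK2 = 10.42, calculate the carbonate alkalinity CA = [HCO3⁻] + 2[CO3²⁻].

CA = 0.141 mmol/L

[CO2*] = KH · pCO2 = 10^(−1.38) × 1730×10^-6 = 7.212×10^-5 mol/L
α₀ = 1/(1 + K1/[H⁺] + K1K2/[H⁺]²) = 1/(1 + 10^+0.29 + 10^-3.47) = 0.3390
DIC = [CO2*]/α₀ = 7.212×10^-5 / 0.3390 = 0.2128 mmol/L
CA = (α₁ + 2α₂)·DIC = (0.6609 + 2×0.0001149) × 0.2128 = 0.141 mmol/L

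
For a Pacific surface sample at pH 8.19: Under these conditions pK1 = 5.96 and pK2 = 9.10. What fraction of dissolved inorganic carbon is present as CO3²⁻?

α₂ = 0.109

α₂ = 1 / (1 + [H⁺]/K2 + [H⁺]²/(K1K2)) = 1 / (1 + 10^+0.91 + 10^-1.32)
   = 1 / (1 + 8.1283 + 0.047863) = 1/9.1762 = 0.1090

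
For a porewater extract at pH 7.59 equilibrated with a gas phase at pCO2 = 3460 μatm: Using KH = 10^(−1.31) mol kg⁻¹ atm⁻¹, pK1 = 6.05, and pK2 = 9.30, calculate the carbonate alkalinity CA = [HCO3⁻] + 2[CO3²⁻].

CA = 6.11 mmol/kg

[CO2*] = KH · pCO2 = 10^(−1.31) × 3460×10^-6 = 1.695×10^-4 mol/kg
α₀ = 1/(1 + K1/[H⁺] + K1K2/[H⁺]²) = 1/(1 + 10^+1.54 + 10^-0.17) = 0.02751
DIC = [CO2*]/α₀ = 1.695×10^-4 / 0.02751 = 6.160 mmol/kg
CA = (α₁ + 2α₂)·DIC = (0.9539 + 2×0.01860) × 6.160 = 6.11 mmol/kg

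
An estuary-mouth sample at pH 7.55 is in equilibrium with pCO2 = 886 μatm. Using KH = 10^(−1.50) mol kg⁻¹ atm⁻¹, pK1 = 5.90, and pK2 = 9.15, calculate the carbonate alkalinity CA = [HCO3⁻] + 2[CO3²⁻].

CA = 1.31 mmol/kg

[CO2*] = KH · pCO2 = 10^(−1.50) × 886×10^-6 = 2.802×10^-5 mol/kg
α₀ = 1/(1 + K1/[H⁺] + K1K2/[H⁺]²) = 1/(1 + 10^+1.65 + 10^+0.05) = 0.02137
DIC = [CO2*]/α₀ = 2.802×10^-5 / 0.02137 = 1.311 mmol/kg
CA = (α₁ + 2α₂)·DIC = (0.9546 + 2×0.02398) × 1.311 = 1.31 mmol/kg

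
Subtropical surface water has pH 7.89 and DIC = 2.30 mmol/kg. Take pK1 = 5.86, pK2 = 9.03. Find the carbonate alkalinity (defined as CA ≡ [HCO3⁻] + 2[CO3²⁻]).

CA = [HCO3⁻] + 2[CO3²⁻] = (α₁ + 2α₂)·DIC
At pH 7.89: [H⁺]/K1 = 10^-2.03 = 0.0093325, K2/[H⁺] = 10^-1.14 = 0.072444
α₁ = 1/(1 + 0.0093325 + 0.072444) = 1/1.0818 = 0.9244; α₂ = α₁·K2/[H⁺] = 0.06697
α₁ + 2α₂ = 1.0583
CA = 1.0583 × 2.30 = 2.43 mmol/kg

CA = 2.43 mmol/kg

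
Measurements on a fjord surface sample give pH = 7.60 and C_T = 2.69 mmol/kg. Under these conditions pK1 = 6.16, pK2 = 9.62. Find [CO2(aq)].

α₀ = 1 / (1 + K1/[H⁺] + K1K2/[H⁺]²) = 1 / (1 + 10^+1.44 + 10^-0.58)
   = 1 / (1 + 27.542 + 0.26303) = 1/28.805 = 0.03472
[CO2*] = α₀ × DIC = 0.03472 × 2.69 = 0.0934 mmol/kg

[CO2*] = 0.0934 mmol/kg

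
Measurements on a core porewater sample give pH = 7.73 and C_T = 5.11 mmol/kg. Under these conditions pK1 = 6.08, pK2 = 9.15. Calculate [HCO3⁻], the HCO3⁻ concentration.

α₁ = 1 / (1 + [H⁺]/K1 + K2/[H⁺]) = 1 / (1 + 10^-1.65 + 10^-1.42)
   = 1 / (1 + 0.022387 + 0.038019) = 1/1.0604 = 0.9430
[HCO3⁻] = α₁ × DIC = 0.9430 × 5.11 = 4.82 mmol/kg

[HCO3⁻] = 4.82 mmol/kg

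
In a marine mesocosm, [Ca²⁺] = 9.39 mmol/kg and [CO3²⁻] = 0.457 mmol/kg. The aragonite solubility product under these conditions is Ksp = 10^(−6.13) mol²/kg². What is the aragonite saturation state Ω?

Ksp = 10^(−6.13) = 7.413×10^-7
Ω = [Ca²⁺][CO3²⁻]/Ksp = (9.39×10^-3)(0.457×10^-3) / 7.413×10^-7 = 5.79

Ω = 5.79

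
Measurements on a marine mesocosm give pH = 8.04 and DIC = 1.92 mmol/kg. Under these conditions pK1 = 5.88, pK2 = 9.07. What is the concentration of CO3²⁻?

[CO3²⁻] = 0.163 mmol/kg

α₂ = 1 / (1 + [H⁺]/K2 + [H⁺]²/(K1K2)) = 1 / (1 + 10^+1.03 + 10^-1.13)
   = 1 / (1 + 10.715 + 0.074131) = 1/11.789 = 0.08482
[CO3²⁻] = α₂ × DIC = 0.08482 × 1.92 = 0.163 mmol/kg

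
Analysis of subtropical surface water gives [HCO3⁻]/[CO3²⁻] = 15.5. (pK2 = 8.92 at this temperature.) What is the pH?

pH = 7.73

From K2 = [H⁺][CO3²⁻]/[HCO3⁻]:  pH = pK2 − log₁₀([HCO3⁻]/[CO3²⁻])
log₁₀(15.5) = +1.190
pH = 8.92 − (+1.190) = 7.73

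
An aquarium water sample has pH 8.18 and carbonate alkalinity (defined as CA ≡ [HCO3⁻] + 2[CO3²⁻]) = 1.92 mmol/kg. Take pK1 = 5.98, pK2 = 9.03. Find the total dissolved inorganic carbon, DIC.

DIC = 1.72 mmol/kg

CA = [HCO3⁻] + 2[CO3²⁻] = (α₁ + 2α₂)·DIC
At pH 8.18: [H⁺]/K1 = 10^-2.20 = 0.0063096, K2/[H⁺] = 10^-0.85 = 0.14125
α₁ = 1/(1 + 0.0063096 + 0.14125) = 1/1.1476 = 0.8714; α₂ = α₁·K2/[H⁺] = 0.1231
α₁ + 2α₂ = 1.1176
DIC = CA / (α₁ + 2α₂) = 1.92 / 1.1176 = 1.72 mmol/kg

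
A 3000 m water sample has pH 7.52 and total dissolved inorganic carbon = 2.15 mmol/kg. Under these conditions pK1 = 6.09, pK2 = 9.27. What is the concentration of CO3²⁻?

[CO3²⁻] = 0.0362 mmol/kg

α₂ = 1 / (1 + [H⁺]/K2 + [H⁺]²/(K1K2)) = 1 / (1 + 10^+1.75 + 10^+0.32)
   = 1 / (1 + 56.234 + 2.0893) = 1/59.323 = 0.01686
[CO3²⁻] = α₂ × DIC = 0.01686 × 2.15 = 0.0362 mmol/kg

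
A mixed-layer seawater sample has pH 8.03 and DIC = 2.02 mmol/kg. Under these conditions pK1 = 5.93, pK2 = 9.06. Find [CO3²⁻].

α₂ = 1 / (1 + [H⁺]/K2 + [H⁺]²/(K1K2)) = 1 / (1 + 10^+1.03 + 10^-1.07)
   = 1 / (1 + 10.715 + 0.085114) = 1/11.800 = 0.08474
[CO3²⁻] = α₂ × DIC = 0.08474 × 2.02 = 0.171 mmol/kg

[CO3²⁻] = 0.171 mmol/kg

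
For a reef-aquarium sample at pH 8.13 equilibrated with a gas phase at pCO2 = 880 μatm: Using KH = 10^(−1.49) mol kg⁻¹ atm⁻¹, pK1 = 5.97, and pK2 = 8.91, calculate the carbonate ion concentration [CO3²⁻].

[CO3²⁻] = 0.683 mmol/kg

[CO2*] = KH · pCO2 = 10^(−1.49) × 880×10^-6 = 2.848×10^-5 mol/kg
α₀ = 1/(1 + K1/[H⁺] + K1K2/[H⁺]²) = 1/(1 + 10^+2.16 + 10^+1.38) = 0.005899
DIC = [CO2*]/α₀ = 2.848×10^-5 / 0.005899 = 4.828 mmol/kg
[CO3²⁻] = α₂·DIC; α₂ = 0.1415, so [CO3²⁻] = 0.1415 × 4.828 = 0.683 mmol/kg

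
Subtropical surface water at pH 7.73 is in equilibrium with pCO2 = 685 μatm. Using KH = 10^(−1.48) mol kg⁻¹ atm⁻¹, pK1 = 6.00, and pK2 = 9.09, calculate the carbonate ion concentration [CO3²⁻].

[CO2*] = KH · pCO2 = 10^(−1.48) × 685×10^-6 = 2.268×10^-5 mol/kg
α₀ = 1/(1 + K1/[H⁺] + K1K2/[H⁺]²) = 1/(1 + 10^+1.73 + 10^+0.37) = 0.01753
DIC = [CO2*]/α₀ = 2.268×10^-5 / 0.01753 = 1.294 mmol/kg
[CO3²⁻] = α₂·DIC; α₂ = 0.04109, so [CO3²⁻] = 0.04109 × 1.294 = 0.0532 mmol/kg

[CO3²⁻] = 0.0532 mmol/kg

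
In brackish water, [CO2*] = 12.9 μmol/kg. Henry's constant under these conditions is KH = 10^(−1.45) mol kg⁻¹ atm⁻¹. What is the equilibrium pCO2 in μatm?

pCO2 = 364 μatm

KH = 10^(−1.45) = 3.548×10^-2 mol kg⁻¹ atm⁻¹
pCO2 = [CO2*]/KH = 12.9×10^-6 / 3.548×10^-2 = 3.64×10^-4 atm = 364 μatm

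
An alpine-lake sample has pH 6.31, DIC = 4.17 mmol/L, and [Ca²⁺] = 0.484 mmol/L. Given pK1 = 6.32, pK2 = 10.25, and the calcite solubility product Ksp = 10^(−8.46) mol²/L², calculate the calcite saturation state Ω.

Ω = 0.0330

α₂ = 1 / (1 + [H⁺]/K2 + [H⁺]²/(K1K2)) = 1 / (1 + 10^+3.94 + 10^+3.95)
   = 1 / (1 + 8709.6 + 8912.5) = 1/1.7623×10^4 = 5.674×10^-5
[CO3²⁻] = α₂ × DIC = 5.674×10^-5 × 4.17 = 0.0002366 mmol/L = 0.2366 μmol/L
Ksp = 10^(−8.46) = 3.467×10^-9
Ω = [Ca²⁺][CO3²⁻]/Ksp = (0.484×10^-3)(2.366×10^-7) / 3.467×10^-9 = 0.0330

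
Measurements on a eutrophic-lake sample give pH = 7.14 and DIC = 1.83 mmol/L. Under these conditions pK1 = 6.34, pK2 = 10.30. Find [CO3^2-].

[CO3²⁻] = 1.09 μmol/L

α₂ = 1 / (1 + [H⁺]/K2 + [H⁺]²/(K1K2)) = 1 / (1 + 10^+3.16 + 10^+2.36)
   = 1 / (1 + 1445.4 + 229.09) = 1/1675.5 = 0.0005968
[CO3²⁻] = α₂ × DIC = 0.0005968 × 1.83 = 0.00109 mmol/L = 1.09 μmol/L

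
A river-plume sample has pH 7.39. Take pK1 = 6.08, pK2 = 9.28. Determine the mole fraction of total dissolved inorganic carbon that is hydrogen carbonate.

α₁ = 1 / (1 + [H⁺]/K1 + K2/[H⁺]) = 1 / (1 + 10^-1.31 + 10^-1.89)
   = 1 / (1 + 0.048978 + 0.012882) = 1/1.0619 = 0.9417

α₁ = 0.942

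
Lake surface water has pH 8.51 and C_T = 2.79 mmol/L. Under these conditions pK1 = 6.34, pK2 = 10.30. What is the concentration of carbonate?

[CO3²⁻] = 0.0442 mmol/L

α₂ = 1 / (1 + [H⁺]/K2 + [H⁺]²/(K1K2)) = 1 / (1 + 10^+1.79 + 10^-0.38)
   = 1 / (1 + 61.660 + 0.41687) = 1/63.076 = 0.01585
[CO3²⁻] = α₂ × DIC = 0.01585 × 2.79 = 0.0442 mmol/L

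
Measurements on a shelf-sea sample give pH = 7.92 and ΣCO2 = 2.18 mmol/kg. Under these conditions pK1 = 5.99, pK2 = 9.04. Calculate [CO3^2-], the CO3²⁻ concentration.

α₂ = 1 / (1 + [H⁺]/K2 + [H⁺]²/(K1K2)) = 1 / (1 + 10^+1.12 + 10^-0.81)
   = 1 / (1 + 13.183 + 0.15488) = 1/14.337 = 0.06975
[CO3²⁻] = α₂ × DIC = 0.06975 × 2.18 = 0.152 mmol/kg

[CO3²⁻] = 0.152 mmol/kg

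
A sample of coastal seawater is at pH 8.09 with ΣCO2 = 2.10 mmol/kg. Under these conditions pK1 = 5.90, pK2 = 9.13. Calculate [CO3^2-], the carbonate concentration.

[CO3²⁻] = 0.174 mmol/kg

α₂ = 1 / (1 + [H⁺]/K2 + [H⁺]²/(K1K2)) = 1 / (1 + 10^+1.04 + 10^-1.15)
   = 1 / (1 + 10.965 + 0.070795) = 1/12.036 = 0.08309
[CO3²⁻] = α₂ × DIC = 0.08309 × 2.10 = 0.174 mmol/kg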